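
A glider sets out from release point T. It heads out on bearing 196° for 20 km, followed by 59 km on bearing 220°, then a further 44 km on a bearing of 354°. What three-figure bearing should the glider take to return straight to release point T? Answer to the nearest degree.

067°

Leg 1 (196°, 20 km): east 20 sin 196° = -5.51, north 20 cos 196° = -19.23
Leg 2 (220°, 59 km): east 59 sin 220° = -37.92, north 59 cos 220° = -45.20
Leg 3 (354°, 44 km): east 44 sin 354° = -4.60, north 44 cos 354° = 43.76
Net displacement: -48.04 east, -20.66 north. Direction back to start is (48.04, 20.66): bearing = atan2(48.04, 20.66) mod 360° = 66.73° ≈ 067°.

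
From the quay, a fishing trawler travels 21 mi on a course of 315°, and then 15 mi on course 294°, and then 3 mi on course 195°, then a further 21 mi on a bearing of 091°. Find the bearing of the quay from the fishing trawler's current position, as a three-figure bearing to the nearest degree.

155°

Leg 1 (315°, 21 mi): east 21 sin 315° = -14.85, north 21 cos 315° = 14.85
Leg 2 (294°, 15 mi): east 15 sin 294° = -13.70, north 15 cos 294° = 6.10
Leg 3 (195°, 3 mi): east 3 sin 195° = -0.78, north 3 cos 195° = -2.90
Leg 4 (091°, 21 mi): east 21 sin 91° = 21.00, north 21 cos 91° = -0.37
Net displacement: -8.33 east, 17.69 north. Direction back to start is (8.33, -17.69): bearing = atan2(8.33, -17.69) mod 360° = 154.77° ≈ 155°.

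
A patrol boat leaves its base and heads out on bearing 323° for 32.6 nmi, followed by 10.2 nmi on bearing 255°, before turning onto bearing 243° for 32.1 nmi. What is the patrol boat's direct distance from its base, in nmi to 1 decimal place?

Leg 1 (323°, 32.6 nmi): east 32.6 sin 323° = -19.62, north 32.6 cos 323° = 26.04
Leg 2 (255°, 10.2 nmi): east 10.2 sin 255° = -9.85, north 10.2 cos 255° = -2.64
Leg 3 (243°, 32.1 nmi): east 32.1 sin 243° = -28.60, north 32.1 cos 243° = -14.57
Net: -58.07 east, 8.82 north. Distance = √((-58.07)² + (8.82)²) = 58.739 nmi.

58.7 nmi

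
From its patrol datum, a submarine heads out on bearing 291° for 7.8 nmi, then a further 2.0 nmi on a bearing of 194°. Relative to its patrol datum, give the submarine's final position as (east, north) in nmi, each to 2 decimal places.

(-7.77, 0.85)

Leg 1 (291°, 7.8 nmi): east 7.8 sin 291° = -7.28, north 7.8 cos 291° = 2.80
Leg 2 (194°, 2.0 nmi): east 2.0 sin 194° = -0.48, north 2.0 cos 194° = -1.94
Summing: -7.77 nmi east, 0.85 nmi north → (-7.77, 0.85).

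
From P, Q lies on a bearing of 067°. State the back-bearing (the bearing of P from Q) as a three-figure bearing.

247°

Back-bearing = 067° + 180° = 247°.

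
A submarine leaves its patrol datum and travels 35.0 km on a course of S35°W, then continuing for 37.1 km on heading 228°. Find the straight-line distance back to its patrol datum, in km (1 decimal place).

71.6 km

Leg 1 (S35°W, 35.0 km): east 35.0 sin 215° = -20.08, north 35.0 cos 215° = -28.67
Leg 2 (228°, 37.1 km): east 37.1 sin 228° = -27.57, north 37.1 cos 228° = -24.82
Net: -47.65 east, -53.50 north. Distance = √((-47.65)² + (-53.50)²) = 71.637 km.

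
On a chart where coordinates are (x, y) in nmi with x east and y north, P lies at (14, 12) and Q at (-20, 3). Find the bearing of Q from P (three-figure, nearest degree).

Δeast = -20 − 14 = -34.00; Δnorth = 3 − 12 = -9.00.
Bearing = atan2(Δeast, Δnorth) mod 360° = 255.17° ≈ 255°.

255°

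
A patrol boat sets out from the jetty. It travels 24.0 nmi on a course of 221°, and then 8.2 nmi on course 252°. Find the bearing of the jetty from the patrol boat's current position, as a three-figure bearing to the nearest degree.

Leg 1 (221°, 24.0 nmi): east 24.0 sin 221° = -15.75, north 24.0 cos 221° = -18.11
Leg 2 (252°, 8.2 nmi): east 8.2 sin 252° = -7.80, north 8.2 cos 252° = -2.53
Net displacement: -23.54 east, -20.65 north. Direction back to start is (23.54, 20.65): bearing = atan2(23.54, 20.65) mod 360° = 48.75° ≈ 049°.

049°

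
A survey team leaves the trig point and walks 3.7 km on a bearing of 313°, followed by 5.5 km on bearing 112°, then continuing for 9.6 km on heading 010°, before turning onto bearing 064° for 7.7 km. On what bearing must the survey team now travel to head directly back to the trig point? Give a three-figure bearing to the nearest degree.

Leg 1 (313°, 3.7 km): east 3.7 sin 313° = -2.71, north 3.7 cos 313° = 2.52
Leg 2 (112°, 5.5 km): east 5.5 sin 112° = 5.10, north 5.5 cos 112° = -2.06
Leg 3 (010°, 9.6 km): east 9.6 sin 10° = 1.67, north 9.6 cos 10° = 9.45
Leg 4 (064°, 7.7 km): east 7.7 sin 64° = 6.92, north 7.7 cos 64° = 3.38
Net displacement: 10.98 east, 13.29 north. Direction back to start is (-10.98, -13.29): bearing = atan2(-10.98, -13.29) mod 360° = 219.56° ≈ 220°.

220°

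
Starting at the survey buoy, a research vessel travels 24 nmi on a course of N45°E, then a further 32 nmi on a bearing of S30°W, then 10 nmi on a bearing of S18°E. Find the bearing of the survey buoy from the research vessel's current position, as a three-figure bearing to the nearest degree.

Leg 1 (N45°E, 24 nmi): east 24 sin 45° = 16.97, north 24 cos 45° = 16.97
Leg 2 (S30°W, 32 nmi): east 32 sin 210° = -16.00, north 32 cos 210° = -27.71
Leg 3 (S18°E, 10 nmi): east 10 sin 162° = 3.09, north 10 cos 162° = -9.51
Net displacement: 4.06 east, -20.25 north. Direction back to start is (-4.06, 20.25): bearing = atan2(-4.06, 20.25) mod 360° = 348.66° ≈ 349°.

349°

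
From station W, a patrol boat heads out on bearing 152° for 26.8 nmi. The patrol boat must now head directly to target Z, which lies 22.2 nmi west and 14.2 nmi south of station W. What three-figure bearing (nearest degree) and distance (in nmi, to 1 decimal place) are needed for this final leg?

Leg 1 (152°, 26.8 nmi): east 26.8 sin 152° = 12.58, north 26.8 cos 152° = -23.66
Current position: (12.58, -23.66). Target: (-22.2, -14.2). Remaining: Δeast = -34.78, Δnorth = 9.46.
Bearing = atan2(-34.78, 9.46) mod 360° = 285.22°; distance = √((-34.78)² + (9.46)²) = 36.046 nmi.

285°, 36.0 nmi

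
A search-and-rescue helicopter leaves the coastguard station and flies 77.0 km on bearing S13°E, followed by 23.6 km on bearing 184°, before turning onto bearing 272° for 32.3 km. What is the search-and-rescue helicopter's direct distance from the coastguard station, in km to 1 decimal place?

Leg 1 (S13°E, 77.0 km): east 77.0 sin 167° = 17.32, north 77.0 cos 167° = -75.03
Leg 2 (184°, 23.6 km): east 23.6 sin 184° = -1.65, north 23.6 cos 184° = -23.54
Leg 3 (272°, 32.3 km): east 32.3 sin 272° = -32.28, north 32.3 cos 272° = 1.13
Net: -16.61 east, -97.44 north. Distance = √((-16.61)² + (-97.44)²) = 98.847 km.

98.8 km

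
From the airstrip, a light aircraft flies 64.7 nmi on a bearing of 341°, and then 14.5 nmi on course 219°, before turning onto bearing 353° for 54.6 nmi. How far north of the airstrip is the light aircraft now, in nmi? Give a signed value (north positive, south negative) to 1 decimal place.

Leg 1 (341°, 64.7 nmi): east 64.7 sin 341° = -21.06, north 64.7 cos 341° = 61.18
Leg 2 (219°, 14.5 nmi): east 14.5 sin 219° = -9.13, north 14.5 cos 219° = -11.27
Leg 3 (353°, 54.6 nmi): east 54.6 sin 353° = -6.65, north 54.6 cos 353° = 54.19
Net north component: 104.10 nmi.

104.1 nmi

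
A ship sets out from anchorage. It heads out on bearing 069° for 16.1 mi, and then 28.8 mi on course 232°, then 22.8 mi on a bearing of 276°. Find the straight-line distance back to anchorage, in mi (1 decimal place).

Leg 1 (069°, 16.1 mi): east 16.1 sin 69° = 15.03, north 16.1 cos 69° = 5.77
Leg 2 (232°, 28.8 mi): east 28.8 sin 232° = -22.69, north 28.8 cos 232° = -17.73
Leg 3 (276°, 22.8 mi): east 22.8 sin 276° = -22.68, north 22.8 cos 276° = 2.38
Net: -30.34 east, -9.58 north. Distance = √((-30.34)² + (-9.58)²) = 31.815 mi.

31.8 mi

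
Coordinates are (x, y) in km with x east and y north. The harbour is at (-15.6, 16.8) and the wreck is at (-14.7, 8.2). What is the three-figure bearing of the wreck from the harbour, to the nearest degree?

174°

Δeast = -14.7 − -15.6 = 0.90; Δnorth = 8.2 − 16.8 = -8.60.
Bearing = atan2(Δeast, Δnorth) mod 360° = 174.03° ≈ 174°.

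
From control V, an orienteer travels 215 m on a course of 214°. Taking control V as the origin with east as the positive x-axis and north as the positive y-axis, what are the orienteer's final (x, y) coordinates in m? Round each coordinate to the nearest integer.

Leg 1 (214°, 215 m): east 215 sin 214° = -120.23, north 215 cos 214° = -178.24
Summing: -120.23 m east, -178.24 m north → (-120, -178).

(-120, -178)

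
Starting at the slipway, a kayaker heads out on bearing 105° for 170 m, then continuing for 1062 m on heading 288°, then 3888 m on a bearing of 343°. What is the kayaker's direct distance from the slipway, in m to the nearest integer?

4466 m

Leg 1 (105°, 170 m): east 170 sin 105° = 164.21, north 170 cos 105° = -44.00
Leg 2 (288°, 1062 m): east 1062 sin 288° = -1010.02, north 1062 cos 288° = 328.18
Leg 3 (343°, 3888 m): east 3888 sin 343° = -1136.74, north 3888 cos 343° = 3718.11
Net: -1982.56 east, 4002.29 north. Distance = √((-1982.56)² + (4002.29)²) = 4466.414 m.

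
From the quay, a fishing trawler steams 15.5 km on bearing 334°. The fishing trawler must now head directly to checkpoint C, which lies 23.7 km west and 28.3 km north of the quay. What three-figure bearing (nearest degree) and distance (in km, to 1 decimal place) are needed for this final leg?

Leg 1 (334°, 15.5 km): east 15.5 sin 334° = -6.79, north 15.5 cos 334° = 13.93
Current position: (-6.79, 13.93). Target: (-23.7, 28.3). Remaining: Δeast = -16.91, Δnorth = 14.37.
Bearing = atan2(-16.91, 14.37) mod 360° = 310.36°; distance = √((-16.91)² + (14.37)²) = 22.187 km.

310°, 22.2 km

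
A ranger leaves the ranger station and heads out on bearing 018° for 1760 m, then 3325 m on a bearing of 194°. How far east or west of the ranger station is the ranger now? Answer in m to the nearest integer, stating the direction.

Leg 1 (018°, 1760 m): east 1760 sin 18° = 543.87, north 1760 cos 18° = 1673.86
Leg 2 (194°, 3325 m): east 3325 sin 194° = -804.39, north 3325 cos 194° = -3226.23
Net east component: -260.52 m.

261 m west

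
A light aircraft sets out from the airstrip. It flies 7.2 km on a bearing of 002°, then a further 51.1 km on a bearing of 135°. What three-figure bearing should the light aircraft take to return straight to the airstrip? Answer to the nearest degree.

Leg 1 (002°, 7.2 km): east 7.2 sin 2° = 0.25, north 7.2 cos 2° = 7.20
Leg 2 (135°, 51.1 km): east 51.1 sin 135° = 36.13, north 51.1 cos 135° = -36.13
Net displacement: 36.38 east, -28.94 north. Direction back to start is (-36.38, 28.94): bearing = atan2(-36.38, 28.94) mod 360° = 308.50° ≈ 308°.

308°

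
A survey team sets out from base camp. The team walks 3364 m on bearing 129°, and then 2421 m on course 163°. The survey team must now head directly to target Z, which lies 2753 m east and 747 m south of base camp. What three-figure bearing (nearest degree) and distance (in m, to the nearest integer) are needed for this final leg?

351°, 3729 m

Leg 1 (129°, 3364 m): east 3364 sin 129° = 2614.32, north 3364 cos 129° = -2117.03
Leg 2 (163°, 2421 m): east 2421 sin 163° = 707.83, north 2421 cos 163° = -2315.21
Current position: (3322.15, -4432.25). Target: (2753, -747). Remaining: Δeast = -569.15, Δnorth = 3685.25.
Bearing = atan2(-569.15, 3685.25) mod 360° = 351.22°; distance = √((-569.15)² + (3685.25)²) = 3728.939 m.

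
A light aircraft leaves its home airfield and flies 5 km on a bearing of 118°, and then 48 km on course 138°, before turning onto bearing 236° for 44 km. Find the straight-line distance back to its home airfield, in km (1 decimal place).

62.6 km

Leg 1 (118°, 5 km): east 5 sin 118° = 4.41, north 5 cos 118° = -2.35
Leg 2 (138°, 48 km): east 48 sin 138° = 32.12, north 48 cos 138° = -35.67
Leg 3 (236°, 44 km): east 44 sin 236° = -36.48, north 44 cos 236° = -24.60
Net: 0.06 east, -62.62 north. Distance = √((0.06)² + (-62.62)²) = 62.623 km.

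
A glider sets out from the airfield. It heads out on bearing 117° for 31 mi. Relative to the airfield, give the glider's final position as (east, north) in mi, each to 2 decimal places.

Leg 1 (117°, 31 mi): east 31 sin 117° = 27.62, north 31 cos 117° = -14.07
Summing: 27.62 mi east, -14.07 mi north → (27.62, -14.07).

(27.62, -14.07)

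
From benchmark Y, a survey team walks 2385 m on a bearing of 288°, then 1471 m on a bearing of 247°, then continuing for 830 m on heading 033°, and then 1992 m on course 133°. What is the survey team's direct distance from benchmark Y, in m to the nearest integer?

1785 m

Leg 1 (288°, 2385 m): east 2385 sin 288° = -2268.27, north 2385 cos 288° = 737.01
Leg 2 (247°, 1471 m): east 1471 sin 247° = -1354.06, north 1471 cos 247° = -574.77
Leg 3 (033°, 830 m): east 830 sin 33° = 452.05, north 830 cos 33° = 696.10
Leg 4 (133°, 1992 m): east 1992 sin 133° = 1456.86, north 1992 cos 133° = -1358.54
Net: -1713.43 east, -500.20 north. Distance = √((-1713.43)² + (-500.20)²) = 1784.946 m.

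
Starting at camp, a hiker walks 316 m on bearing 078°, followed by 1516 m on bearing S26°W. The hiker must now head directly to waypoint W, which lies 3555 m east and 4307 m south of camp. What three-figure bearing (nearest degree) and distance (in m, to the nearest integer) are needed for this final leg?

128°, 4935 m

Leg 1 (078°, 316 m): east 316 sin 78° = 309.09, north 316 cos 78° = 65.70
Leg 2 (S26°W, 1516 m): east 1516 sin 206° = -664.57, north 1516 cos 206° = -1362.57
Current position: (-355.48, -1296.87). Target: (3555, -4307). Remaining: Δeast = 3910.48, Δnorth = -3010.13.
Bearing = atan2(3910.48, -3010.13) mod 360° = 127.59°; distance = √((3910.48)² + (-3010.13)²) = 4934.845 m.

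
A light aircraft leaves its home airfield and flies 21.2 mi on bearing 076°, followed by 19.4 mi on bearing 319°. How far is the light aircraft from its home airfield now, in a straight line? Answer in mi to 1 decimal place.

Leg 1 (076°, 21.2 mi): east 21.2 sin 76° = 20.57, north 21.2 cos 76° = 5.13
Leg 2 (319°, 19.4 mi): east 19.4 sin 319° = -12.73, north 19.4 cos 319° = 14.64
Net: 7.84 east, 19.77 north. Distance = √((7.84)² + (19.77)²) = 21.269 mi.

21.3 mi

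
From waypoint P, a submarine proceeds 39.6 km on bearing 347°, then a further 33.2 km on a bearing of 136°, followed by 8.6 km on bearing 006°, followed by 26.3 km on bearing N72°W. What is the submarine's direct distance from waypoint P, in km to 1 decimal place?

32.9 km

Leg 1 (347°, 39.6 km): east 39.6 sin 347° = -8.91, north 39.6 cos 347° = 38.59
Leg 2 (136°, 33.2 km): east 33.2 sin 136° = 23.06, north 33.2 cos 136° = -23.88
Leg 3 (006°, 8.6 km): east 8.6 sin 6° = 0.90, north 8.6 cos 6° = 8.55
Leg 4 (N72°W, 26.3 km): east 26.3 sin 288° = -25.01, north 26.3 cos 288° = 8.13
Net: -9.96 east, 31.38 north. Distance = √((-9.96)² + (31.38)²) = 32.925 km.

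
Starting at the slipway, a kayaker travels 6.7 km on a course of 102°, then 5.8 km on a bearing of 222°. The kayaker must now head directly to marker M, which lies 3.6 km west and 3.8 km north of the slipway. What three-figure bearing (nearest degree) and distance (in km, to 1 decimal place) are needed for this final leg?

327°, 11.4 km

Leg 1 (102°, 6.7 km): east 6.7 sin 102° = 6.55, north 6.7 cos 102° = -1.39
Leg 2 (222°, 5.8 km): east 5.8 sin 222° = -3.88, north 5.8 cos 222° = -4.31
Current position: (2.67, -5.70). Target: (-3.6, 3.8). Remaining: Δeast = -6.27, Δnorth = 9.50.
Bearing = atan2(-6.27, 9.50) mod 360° = 326.57°; distance = √((-6.27)² + (9.50)²) = 11.387 km.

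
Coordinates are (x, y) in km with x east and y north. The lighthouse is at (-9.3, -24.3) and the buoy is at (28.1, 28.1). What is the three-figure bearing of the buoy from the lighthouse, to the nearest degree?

036°

Δeast = 28.1 − -9.3 = 37.40; Δnorth = 28.1 − -24.3 = 52.40.
Bearing = atan2(Δeast, Δnorth) mod 360° = 35.52° ≈ 036°.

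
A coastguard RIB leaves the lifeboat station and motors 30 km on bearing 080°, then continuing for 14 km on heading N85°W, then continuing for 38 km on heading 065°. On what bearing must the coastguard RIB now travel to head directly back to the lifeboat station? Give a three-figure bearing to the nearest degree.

246°

Leg 1 (080°, 30 km): east 30 sin 80° = 29.54, north 30 cos 80° = 5.21
Leg 2 (N85°W, 14 km): east 14 sin 275° = -13.95, north 14 cos 275° = 1.22
Leg 3 (065°, 38 km): east 38 sin 65° = 34.44, north 38 cos 65° = 16.06
Net displacement: 50.04 east, 22.49 north. Direction back to start is (-50.04, -22.49): bearing = atan2(-50.04, -22.49) mod 360° = 245.80° ≈ 246°.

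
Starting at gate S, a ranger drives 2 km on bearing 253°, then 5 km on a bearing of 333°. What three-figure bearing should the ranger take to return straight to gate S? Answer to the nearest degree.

Leg 1 (253°, 2 km): east 2 sin 253° = -1.91, north 2 cos 253° = -0.58
Leg 2 (333°, 5 km): east 5 sin 333° = -2.27, north 5 cos 333° = 4.46
Net displacement: -4.18 east, 3.87 north. Direction back to start is (4.18, -3.87): bearing = atan2(4.18, -3.87) mod 360° = 132.78° ≈ 133°.

133°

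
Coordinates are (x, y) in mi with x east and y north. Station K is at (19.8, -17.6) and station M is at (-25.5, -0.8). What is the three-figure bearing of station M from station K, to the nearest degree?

290°

Δeast = -25.5 − 19.8 = -45.30; Δnorth = -0.8 − -17.6 = 16.80.
Bearing = atan2(Δeast, Δnorth) mod 360° = 290.35° ≈ 290°.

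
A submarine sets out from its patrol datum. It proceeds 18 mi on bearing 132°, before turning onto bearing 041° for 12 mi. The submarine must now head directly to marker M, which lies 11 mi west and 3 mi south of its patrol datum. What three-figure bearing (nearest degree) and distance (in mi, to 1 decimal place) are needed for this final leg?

Leg 1 (132°, 18 mi): east 18 sin 132° = 13.38, north 18 cos 132° = -12.04
Leg 2 (041°, 12 mi): east 12 sin 41° = 7.87, north 12 cos 41° = 9.06
Current position: (21.25, -2.99). Target: (-11, -3). Remaining: Δeast = -32.25, Δnorth = -0.01.
Bearing = atan2(-32.25, -0.01) mod 360° = 269.98°; distance = √((-32.25)² + (-0.01)²) = 32.249 mi.

270°, 32.2 mi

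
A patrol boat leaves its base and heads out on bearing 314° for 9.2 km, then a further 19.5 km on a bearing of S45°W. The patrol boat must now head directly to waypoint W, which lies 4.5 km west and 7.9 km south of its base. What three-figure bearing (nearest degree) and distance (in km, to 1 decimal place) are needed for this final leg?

092°, 15.9 km

Leg 1 (314°, 9.2 km): east 9.2 sin 314° = -6.62, north 9.2 cos 314° = 6.39
Leg 2 (S45°W, 19.5 km): east 19.5 sin 225° = -13.79, north 19.5 cos 225° = -13.79
Current position: (-20.41, -7.40). Target: (-4.5, -7.9). Remaining: Δeast = 15.91, Δnorth = -0.50.
Bearing = atan2(15.91, -0.50) mod 360° = 91.81°; distance = √((15.91)² + (-0.50)²) = 15.914 km.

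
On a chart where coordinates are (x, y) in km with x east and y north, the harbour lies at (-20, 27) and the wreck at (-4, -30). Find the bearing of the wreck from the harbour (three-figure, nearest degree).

Δeast = -4 − -20 = 16.00; Δnorth = -30 − 27 = -57.00.
Bearing = atan2(Δeast, Δnorth) mod 360° = 164.32° ≈ 164°.

164°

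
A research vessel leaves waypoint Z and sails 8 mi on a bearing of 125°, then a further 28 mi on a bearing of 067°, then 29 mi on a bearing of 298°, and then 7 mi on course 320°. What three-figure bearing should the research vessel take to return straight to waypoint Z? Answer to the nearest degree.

185°

Leg 1 (125°, 8 mi): east 8 sin 125° = 6.55, north 8 cos 125° = -4.59
Leg 2 (067°, 28 mi): east 28 sin 67° = 25.77, north 28 cos 67° = 10.94
Leg 3 (298°, 29 mi): east 29 sin 298° = -25.61, north 29 cos 298° = 13.61
Leg 4 (320°, 7 mi): east 7 sin 320° = -4.50, north 7 cos 320° = 5.36
Net displacement: 2.22 east, 25.33 north. Direction back to start is (-2.22, -25.33): bearing = atan2(-2.22, -25.33) mod 360° = 185.01° ≈ 185°.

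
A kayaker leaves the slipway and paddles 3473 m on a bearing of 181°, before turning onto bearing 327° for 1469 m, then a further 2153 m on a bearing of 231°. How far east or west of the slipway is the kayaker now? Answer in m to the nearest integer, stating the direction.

2534 m west

Leg 1 (181°, 3473 m): east 3473 sin 181° = -60.61, north 3473 cos 181° = -3472.47
Leg 2 (327°, 1469 m): east 1469 sin 327° = -800.07, north 1469 cos 327° = 1232.01
Leg 3 (231°, 2153 m): east 2153 sin 231° = -1673.20, north 2153 cos 231° = -1354.93
Net east component: -2533.88 m.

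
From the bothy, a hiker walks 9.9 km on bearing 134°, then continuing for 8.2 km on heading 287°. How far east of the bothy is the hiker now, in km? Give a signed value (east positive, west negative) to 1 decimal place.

Leg 1 (134°, 9.9 km): east 9.9 sin 134° = 7.12, north 9.9 cos 134° = -6.88
Leg 2 (287°, 8.2 km): east 8.2 sin 287° = -7.84, north 8.2 cos 287° = 2.40
Net east component: -0.72 km.

-0.7 km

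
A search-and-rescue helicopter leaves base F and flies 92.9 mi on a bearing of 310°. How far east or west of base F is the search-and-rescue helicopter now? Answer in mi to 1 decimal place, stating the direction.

Leg 1 (310°, 92.9 mi): east 92.9 sin 310° = -71.17, north 92.9 cos 310° = 59.71
Net east component: -71.17 mi.

71.2 mi west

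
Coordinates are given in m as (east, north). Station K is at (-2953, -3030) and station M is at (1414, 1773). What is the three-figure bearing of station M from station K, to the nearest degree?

Δeast = 1414 − -2953 = 4367.00; Δnorth = 1773 − -3030 = 4803.00.
Bearing = atan2(Δeast, Δnorth) mod 360° = 42.28° ≈ 042°.

042°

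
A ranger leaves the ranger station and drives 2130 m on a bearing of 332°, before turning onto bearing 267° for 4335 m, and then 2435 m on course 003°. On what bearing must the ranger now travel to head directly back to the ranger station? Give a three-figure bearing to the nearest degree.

128°

Leg 1 (332°, 2130 m): east 2130 sin 332° = -999.97, north 2130 cos 332° = 1880.68
Leg 2 (267°, 4335 m): east 4335 sin 267° = -4329.06, north 4335 cos 267° = -226.88
Leg 3 (003°, 2435 m): east 2435 sin 3° = 127.44, north 2435 cos 3° = 2431.66
Net displacement: -5201.60 east, 4085.46 north. Direction back to start is (5201.60, -4085.46): bearing = atan2(5201.60, -4085.46) mod 360° = 128.15° ≈ 128°.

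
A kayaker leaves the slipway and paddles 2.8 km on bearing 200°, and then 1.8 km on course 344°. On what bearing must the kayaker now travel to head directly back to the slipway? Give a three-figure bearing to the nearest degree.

Leg 1 (200°, 2.8 km): east 2.8 sin 200° = -0.96, north 2.8 cos 200° = -2.63
Leg 2 (344°, 1.8 km): east 1.8 sin 344° = -0.50, north 1.8 cos 344° = 1.73
Net displacement: -1.45 east, -0.90 north. Direction back to start is (1.45, 0.90): bearing = atan2(1.45, 0.90) mod 360° = 58.22° ≈ 058°.

058°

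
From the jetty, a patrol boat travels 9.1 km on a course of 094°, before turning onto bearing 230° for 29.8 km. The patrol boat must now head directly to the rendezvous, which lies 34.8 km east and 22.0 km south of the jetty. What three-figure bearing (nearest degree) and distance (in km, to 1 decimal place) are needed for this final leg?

Leg 1 (094°, 9.1 km): east 9.1 sin 94° = 9.08, north 9.1 cos 94° = -0.63
Leg 2 (230°, 29.8 km): east 29.8 sin 230° = -22.83, north 29.8 cos 230° = -19.16
Current position: (-13.75, -19.79). Target: (34.8, -22.0). Remaining: Δeast = 48.55, Δnorth = -2.21.
Bearing = atan2(48.55, -2.21) mod 360° = 92.61°; distance = √((48.55)² + (-2.21)²) = 48.601 km.

093°, 48.6 km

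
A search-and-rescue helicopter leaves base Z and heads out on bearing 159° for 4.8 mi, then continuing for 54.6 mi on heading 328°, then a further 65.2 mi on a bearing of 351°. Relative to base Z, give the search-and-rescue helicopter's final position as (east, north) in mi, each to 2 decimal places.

Leg 1 (159°, 4.8 mi): east 4.8 sin 159° = 1.72, north 4.8 cos 159° = -4.48
Leg 2 (328°, 54.6 mi): east 54.6 sin 328° = -28.93, north 54.6 cos 328° = 46.30
Leg 3 (351°, 65.2 mi): east 65.2 sin 351° = -10.20, north 65.2 cos 351° = 64.40
Summing: -37.41 mi east, 106.22 mi north → (-37.41, 106.22).

(-37.41, 106.22)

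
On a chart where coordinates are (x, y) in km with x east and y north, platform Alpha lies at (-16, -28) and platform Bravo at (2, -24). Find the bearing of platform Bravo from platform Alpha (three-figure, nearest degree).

Δeast = 2 − -16 = 18.00; Δnorth = -24 − -28 = 4.00.
Bearing = atan2(Δeast, Δnorth) mod 360° = 77.47° ≈ 077°.

077°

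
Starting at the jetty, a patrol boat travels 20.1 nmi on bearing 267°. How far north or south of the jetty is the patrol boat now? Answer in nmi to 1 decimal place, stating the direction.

1.1 nmi south

Leg 1 (267°, 20.1 nmi): east 20.1 sin 267° = -20.07, north 20.1 cos 267° = -1.05
Net north component: -1.05 nmi.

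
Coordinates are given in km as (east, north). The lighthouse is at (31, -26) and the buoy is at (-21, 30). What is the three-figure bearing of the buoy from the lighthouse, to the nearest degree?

Δeast = -21 − 31 = -52.00; Δnorth = 30 − -26 = 56.00.
Bearing = atan2(Δeast, Δnorth) mod 360° = 317.12° ≈ 317°.

317°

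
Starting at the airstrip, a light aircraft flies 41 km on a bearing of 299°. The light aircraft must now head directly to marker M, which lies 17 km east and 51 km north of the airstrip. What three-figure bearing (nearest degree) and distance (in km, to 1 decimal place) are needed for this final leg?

Leg 1 (299°, 41 km): east 41 sin 299° = -35.86, north 41 cos 299° = 19.88
Current position: (-35.86, 19.88). Target: (17, 51). Remaining: Δeast = 52.86, Δnorth = 31.12.
Bearing = atan2(52.86, 31.12) mod 360° = 59.51°; distance = √((52.86)² + (31.12)²) = 61.341 km.

060°, 61.3 km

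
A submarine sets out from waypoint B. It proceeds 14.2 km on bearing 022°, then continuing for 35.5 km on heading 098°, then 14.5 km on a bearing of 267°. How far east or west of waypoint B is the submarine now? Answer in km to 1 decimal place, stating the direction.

26.0 km east

Leg 1 (022°, 14.2 km): east 14.2 sin 22° = 5.32, north 14.2 cos 22° = 13.17
Leg 2 (098°, 35.5 km): east 35.5 sin 98° = 35.15, north 35.5 cos 98° = -4.94
Leg 3 (267°, 14.5 km): east 14.5 sin 267° = -14.48, north 14.5 cos 267° = -0.76
Net east component: 25.99 km.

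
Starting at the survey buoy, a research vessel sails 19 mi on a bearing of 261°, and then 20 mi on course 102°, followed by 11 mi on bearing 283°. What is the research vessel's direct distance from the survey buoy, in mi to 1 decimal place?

Leg 1 (261°, 19 mi): east 19 sin 261° = -18.77, north 19 cos 261° = -2.97
Leg 2 (102°, 20 mi): east 20 sin 102° = 19.56, north 20 cos 102° = -4.16
Leg 3 (283°, 11 mi): east 11 sin 283° = -10.72, north 11 cos 283° = 2.47
Net: -9.92 east, -4.66 north. Distance = √((-9.92)² + (-4.66)²) = 10.959 mi.

11.0 mi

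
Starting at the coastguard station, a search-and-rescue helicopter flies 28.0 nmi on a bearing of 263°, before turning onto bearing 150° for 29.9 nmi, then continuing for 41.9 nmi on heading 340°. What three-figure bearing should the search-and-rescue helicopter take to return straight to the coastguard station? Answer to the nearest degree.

Leg 1 (263°, 28.0 nmi): east 28.0 sin 263° = -27.79, north 28.0 cos 263° = -3.41
Leg 2 (150°, 29.9 nmi): east 29.9 sin 150° = 14.95, north 29.9 cos 150° = -25.89
Leg 3 (340°, 41.9 nmi): east 41.9 sin 340° = -14.33, north 41.9 cos 340° = 39.37
Net displacement: -27.17 east, 10.07 north. Direction back to start is (27.17, -10.07): bearing = atan2(27.17, -10.07) mod 360° = 110.33° ≈ 110°.

110°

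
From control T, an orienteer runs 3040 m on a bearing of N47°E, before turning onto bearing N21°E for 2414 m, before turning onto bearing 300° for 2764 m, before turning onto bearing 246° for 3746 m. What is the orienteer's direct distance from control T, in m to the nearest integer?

Leg 1 (N47°E, 3040 m): east 3040 sin 47° = 2223.32, north 3040 cos 47° = 2073.28
Leg 2 (N21°E, 2414 m): east 2414 sin 21° = 865.10, north 2414 cos 21° = 2253.66
Leg 3 (300°, 2764 m): east 2764 sin 300° = -2393.69, north 2764 cos 300° = 1382.00
Leg 4 (246°, 3746 m): east 3746 sin 246° = -3422.14, north 3746 cos 246° = -1523.64
Net: -2727.42 east, 4185.30 north. Distance = √((-2727.42)² + (4185.30)²) = 4995.556 m.

4996 m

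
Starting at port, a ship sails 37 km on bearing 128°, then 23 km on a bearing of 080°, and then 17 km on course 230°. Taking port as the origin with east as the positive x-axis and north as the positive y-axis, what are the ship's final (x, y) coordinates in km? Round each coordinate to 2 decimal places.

Leg 1 (128°, 37 km): east 37 sin 128° = 29.16, north 37 cos 128° = -22.78
Leg 2 (080°, 23 km): east 23 sin 80° = 22.65, north 23 cos 80° = 3.99
Leg 3 (230°, 17 km): east 17 sin 230° = -13.02, north 17 cos 230° = -10.93
Summing: 38.78 km east, -29.71 km north → (38.78, -29.71).

(38.78, -29.71)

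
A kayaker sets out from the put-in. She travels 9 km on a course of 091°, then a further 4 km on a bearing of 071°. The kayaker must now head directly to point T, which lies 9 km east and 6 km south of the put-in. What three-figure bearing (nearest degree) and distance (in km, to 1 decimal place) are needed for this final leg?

Leg 1 (091°, 9 km): east 9 sin 91° = 9.00, north 9 cos 91° = -0.16
Leg 2 (071°, 4 km): east 4 sin 71° = 3.78, north 4 cos 71° = 1.30
Current position: (12.78, 1.15). Target: (9, -6). Remaining: Δeast = -3.78, Δnorth = -7.15.
Bearing = atan2(-3.78, -7.15) mod 360° = 207.88°; distance = √((-3.78)² + (-7.15)²) = 8.084 km.

208°, 8.1 km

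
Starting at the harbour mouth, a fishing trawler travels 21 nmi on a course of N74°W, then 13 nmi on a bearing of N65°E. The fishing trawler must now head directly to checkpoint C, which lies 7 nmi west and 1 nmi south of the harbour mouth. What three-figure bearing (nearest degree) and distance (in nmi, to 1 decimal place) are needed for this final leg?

Leg 1 (N74°W, 21 nmi): east 21 sin 286° = -20.19, north 21 cos 286° = 5.79
Leg 2 (N65°E, 13 nmi): east 13 sin 65° = 11.78, north 13 cos 65° = 5.49
Current position: (-8.40, 11.28). Target: (-7, -1). Remaining: Δeast = 1.40, Δnorth = -12.28.
Bearing = atan2(1.40, -12.28) mod 360° = 173.48°; distance = √((1.40)² + (-12.28)²) = 12.362 nmi.

173°, 12.4 nmi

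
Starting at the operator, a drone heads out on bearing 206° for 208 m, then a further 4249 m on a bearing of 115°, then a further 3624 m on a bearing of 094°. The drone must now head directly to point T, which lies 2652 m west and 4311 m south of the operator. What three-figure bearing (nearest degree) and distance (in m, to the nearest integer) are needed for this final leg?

258°, 10239 m

Leg 1 (206°, 208 m): east 208 sin 206° = -91.18, north 208 cos 206° = -186.95
Leg 2 (115°, 4249 m): east 4249 sin 115° = 3850.90, north 4249 cos 115° = -1795.70
Leg 3 (094°, 3624 m): east 3624 sin 94° = 3615.17, north 3624 cos 94° = -252.80
Current position: (7374.89, -2235.45). Target: (-2652, -4311). Remaining: Δeast = -10026.89, Δnorth = -2075.55.
Bearing = atan2(-10026.89, -2075.55) mod 360° = 258.31°; distance = √((-10026.89)² + (-2075.55)²) = 10239.457 m.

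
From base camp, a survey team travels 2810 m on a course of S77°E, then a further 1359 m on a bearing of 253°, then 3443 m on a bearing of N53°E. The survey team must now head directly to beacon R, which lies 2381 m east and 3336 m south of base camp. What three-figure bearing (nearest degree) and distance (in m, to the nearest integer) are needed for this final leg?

202°, 4737 m

Leg 1 (S77°E, 2810 m): east 2810 sin 103° = 2737.98, north 2810 cos 103° = -632.11
Leg 2 (253°, 1359 m): east 1359 sin 253° = -1299.62, north 1359 cos 253° = -397.33
Leg 3 (N53°E, 3443 m): east 3443 sin 53° = 2749.70, north 3443 cos 53° = 2072.05
Current position: (4188.06, 1042.60). Target: (2381, -3336). Remaining: Δeast = -1807.06, Δnorth = -4378.60.
Bearing = atan2(-1807.06, -4378.60) mod 360° = 202.43°; distance = √((-1807.06)² + (-4378.60)²) = 4736.839 m.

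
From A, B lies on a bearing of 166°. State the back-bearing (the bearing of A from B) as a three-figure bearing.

346°

Back-bearing = 166° + 180° = 346°.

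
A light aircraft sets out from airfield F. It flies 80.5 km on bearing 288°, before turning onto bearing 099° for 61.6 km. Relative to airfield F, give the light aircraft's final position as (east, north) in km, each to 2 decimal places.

Leg 1 (288°, 80.5 km): east 80.5 sin 288° = -76.56, north 80.5 cos 288° = 24.88
Leg 2 (099°, 61.6 km): east 61.6 sin 99° = 60.84, north 61.6 cos 99° = -9.64
Summing: -15.72 km east, 15.24 km north → (-15.72, 15.24).

(-15.72, 15.24)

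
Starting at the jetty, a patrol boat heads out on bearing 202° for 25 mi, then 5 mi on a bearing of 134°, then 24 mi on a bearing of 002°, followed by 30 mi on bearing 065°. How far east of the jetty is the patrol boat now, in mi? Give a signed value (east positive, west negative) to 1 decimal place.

Leg 1 (202°, 25 mi): east 25 sin 202° = -9.37, north 25 cos 202° = -23.18
Leg 2 (134°, 5 mi): east 5 sin 134° = 3.60, north 5 cos 134° = -3.47
Leg 3 (002°, 24 mi): east 24 sin 2° = 0.84, north 24 cos 2° = 23.99
Leg 4 (065°, 30 mi): east 30 sin 65° = 27.19, north 30 cos 65° = 12.68
Net east component: 22.26 mi.

22.3 mi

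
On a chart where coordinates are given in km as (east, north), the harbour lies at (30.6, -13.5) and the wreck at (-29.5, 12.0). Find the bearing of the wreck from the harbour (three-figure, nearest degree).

Δeast = -29.5 − 30.6 = -60.10; Δnorth = 12.0 − -13.5 = 25.50.
Bearing = atan2(Δeast, Δnorth) mod 360° = 292.99° ≈ 293°.

293°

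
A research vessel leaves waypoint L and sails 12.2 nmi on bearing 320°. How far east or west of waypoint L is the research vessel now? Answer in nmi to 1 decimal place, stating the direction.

7.8 nmi west

Leg 1 (320°, 12.2 nmi): east 12.2 sin 320° = -7.84, north 12.2 cos 320° = 9.35
Net east component: -7.84 nmi.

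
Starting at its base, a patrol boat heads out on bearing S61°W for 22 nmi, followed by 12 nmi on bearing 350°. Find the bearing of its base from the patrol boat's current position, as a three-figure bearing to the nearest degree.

093°

Leg 1 (S61°W, 22 nmi): east 22 sin 241° = -19.24, north 22 cos 241° = -10.67
Leg 2 (350°, 12 nmi): east 12 sin 350° = -2.08, north 12 cos 350° = 11.82
Net displacement: -21.33 east, 1.15 north. Direction back to start is (21.33, -1.15): bearing = atan2(21.33, -1.15) mod 360° = 93.09° ≈ 093°.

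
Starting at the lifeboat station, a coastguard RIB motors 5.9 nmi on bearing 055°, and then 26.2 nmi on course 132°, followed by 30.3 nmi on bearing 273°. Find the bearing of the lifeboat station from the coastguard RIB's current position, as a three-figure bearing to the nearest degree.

Leg 1 (055°, 5.9 nmi): east 5.9 sin 55° = 4.83, north 5.9 cos 55° = 3.38
Leg 2 (132°, 26.2 nmi): east 26.2 sin 132° = 19.47, north 26.2 cos 132° = -17.53
Leg 3 (273°, 30.3 nmi): east 30.3 sin 273° = -30.26, north 30.3 cos 273° = 1.59
Net displacement: -5.96 east, -12.56 north. Direction back to start is (5.96, 12.56): bearing = atan2(5.96, 12.56) mod 360° = 25.36° ≈ 025°.

025°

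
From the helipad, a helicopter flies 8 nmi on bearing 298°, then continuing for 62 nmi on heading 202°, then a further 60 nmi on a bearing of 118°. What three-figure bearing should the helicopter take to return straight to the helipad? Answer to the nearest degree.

Leg 1 (298°, 8 nmi): east 8 sin 298° = -7.06, north 8 cos 298° = 3.76
Leg 2 (202°, 62 nmi): east 62 sin 202° = -23.23, north 62 cos 202° = -57.49
Leg 3 (118°, 60 nmi): east 60 sin 118° = 52.98, north 60 cos 118° = -28.17
Net displacement: 22.69 east, -81.90 north. Direction back to start is (-22.69, 81.90): bearing = atan2(-22.69, 81.90) mod 360° = 344.52° ≈ 345°.

345°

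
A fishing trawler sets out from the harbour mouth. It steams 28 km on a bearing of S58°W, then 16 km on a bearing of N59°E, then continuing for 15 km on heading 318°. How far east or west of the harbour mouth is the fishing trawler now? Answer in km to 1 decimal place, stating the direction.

Leg 1 (S58°W, 28 km): east 28 sin 238° = -23.75, north 28 cos 238° = -14.84
Leg 2 (N59°E, 16 km): east 16 sin 59° = 13.71, north 16 cos 59° = 8.24
Leg 3 (318°, 15 km): east 15 sin 318° = -10.04, north 15 cos 318° = 11.15
Net east component: -20.07 km.

20.1 km west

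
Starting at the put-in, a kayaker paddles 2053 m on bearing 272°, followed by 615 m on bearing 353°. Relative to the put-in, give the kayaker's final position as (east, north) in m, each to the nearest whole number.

(-2127, 682)

Leg 1 (272°, 2053 m): east 2053 sin 272° = -2051.75, north 2053 cos 272° = 71.65
Leg 2 (353°, 615 m): east 615 sin 353° = -74.95, north 615 cos 353° = 610.42
Summing: -2126.70 m east, 682.06 m north → (-2127, 682).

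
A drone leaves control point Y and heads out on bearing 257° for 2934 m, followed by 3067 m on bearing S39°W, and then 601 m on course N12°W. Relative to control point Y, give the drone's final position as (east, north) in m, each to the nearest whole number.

(-4914, -2456)

Leg 1 (257°, 2934 m): east 2934 sin 257° = -2858.80, north 2934 cos 257° = -660.01
Leg 2 (S39°W, 3067 m): east 3067 sin 219° = -1930.13, north 3067 cos 219° = -2383.51
Leg 3 (N12°W, 601 m): east 601 sin 348° = -124.95, north 601 cos 348° = 587.87
Summing: -4913.88 m east, -2455.65 m north → (-4914, -2456).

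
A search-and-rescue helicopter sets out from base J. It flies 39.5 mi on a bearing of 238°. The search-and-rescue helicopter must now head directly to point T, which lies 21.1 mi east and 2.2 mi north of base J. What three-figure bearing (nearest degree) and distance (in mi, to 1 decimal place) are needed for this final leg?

067°, 59.3 mi

Leg 1 (238°, 39.5 mi): east 39.5 sin 238° = -33.50, north 39.5 cos 238° = -20.93
Current position: (-33.50, -20.93). Target: (21.1, 2.2). Remaining: Δeast = 54.60, Δnorth = 23.13.
Bearing = atan2(54.60, 23.13) mod 360° = 67.04°; distance = √((54.60)² + (23.13)²) = 59.296 mi.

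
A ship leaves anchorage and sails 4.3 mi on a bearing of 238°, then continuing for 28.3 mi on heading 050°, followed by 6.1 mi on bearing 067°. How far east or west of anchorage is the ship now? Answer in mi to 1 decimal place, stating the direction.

23.6 mi east

Leg 1 (238°, 4.3 mi): east 4.3 sin 238° = -3.65, north 4.3 cos 238° = -2.28
Leg 2 (050°, 28.3 mi): east 28.3 sin 50° = 21.68, north 28.3 cos 50° = 18.19
Leg 3 (067°, 6.1 mi): east 6.1 sin 67° = 5.62, north 6.1 cos 67° = 2.38
Net east component: 23.65 mi.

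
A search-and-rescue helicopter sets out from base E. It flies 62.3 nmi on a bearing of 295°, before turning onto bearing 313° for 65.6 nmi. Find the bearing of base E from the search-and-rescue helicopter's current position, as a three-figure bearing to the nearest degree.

124°

Leg 1 (295°, 62.3 nmi): east 62.3 sin 295° = -56.46, north 62.3 cos 295° = 26.33
Leg 2 (313°, 65.6 nmi): east 65.6 sin 313° = -47.98, north 65.6 cos 313° = 44.74
Net displacement: -104.44 east, 71.07 north. Direction back to start is (104.44, -71.07): bearing = atan2(104.44, -71.07) mod 360° = 124.23° ≈ 124°.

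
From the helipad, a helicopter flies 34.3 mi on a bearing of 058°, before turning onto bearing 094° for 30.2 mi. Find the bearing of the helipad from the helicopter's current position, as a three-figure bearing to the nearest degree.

Leg 1 (058°, 34.3 mi): east 34.3 sin 58° = 29.09, north 34.3 cos 58° = 18.18
Leg 2 (094°, 30.2 mi): east 30.2 sin 94° = 30.13, north 30.2 cos 94° = -2.11
Net displacement: 59.21 east, 16.07 north. Direction back to start is (-59.21, -16.07): bearing = atan2(-59.21, -16.07) mod 360° = 254.82° ≈ 255°.

255°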